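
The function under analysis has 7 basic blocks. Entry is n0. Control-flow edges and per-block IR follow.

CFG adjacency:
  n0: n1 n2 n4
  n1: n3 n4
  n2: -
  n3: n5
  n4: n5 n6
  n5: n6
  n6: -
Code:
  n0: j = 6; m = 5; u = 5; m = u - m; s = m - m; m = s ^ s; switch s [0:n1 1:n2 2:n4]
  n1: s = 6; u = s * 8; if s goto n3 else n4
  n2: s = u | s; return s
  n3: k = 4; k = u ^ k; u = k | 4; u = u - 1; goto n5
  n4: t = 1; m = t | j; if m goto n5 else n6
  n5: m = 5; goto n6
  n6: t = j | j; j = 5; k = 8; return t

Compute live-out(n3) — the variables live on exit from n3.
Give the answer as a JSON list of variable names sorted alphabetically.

Per-block:
  n0 def {j,m,s,u} use ∅
  n1 def {s,u} use ∅
  n2 def {s} use {s,u}
  n3 def {k,u} use {u}
  n4 def {m,t} use {j}
  n5 def {m} use ∅
  n6 def {j,k,t} use {j}

Liveness:
  n0 li=∅ lo={j,s,u}
  n1 li={j} lo={j,u}
  n2 li={s,u} lo=∅
  n3 li={j,u} lo={j}
  n4 li={j} lo={j}
  n5 li={j} lo={j}
  n6 li={j} lo=∅

live-out(n3) = ["j"]

Answer: ["j"]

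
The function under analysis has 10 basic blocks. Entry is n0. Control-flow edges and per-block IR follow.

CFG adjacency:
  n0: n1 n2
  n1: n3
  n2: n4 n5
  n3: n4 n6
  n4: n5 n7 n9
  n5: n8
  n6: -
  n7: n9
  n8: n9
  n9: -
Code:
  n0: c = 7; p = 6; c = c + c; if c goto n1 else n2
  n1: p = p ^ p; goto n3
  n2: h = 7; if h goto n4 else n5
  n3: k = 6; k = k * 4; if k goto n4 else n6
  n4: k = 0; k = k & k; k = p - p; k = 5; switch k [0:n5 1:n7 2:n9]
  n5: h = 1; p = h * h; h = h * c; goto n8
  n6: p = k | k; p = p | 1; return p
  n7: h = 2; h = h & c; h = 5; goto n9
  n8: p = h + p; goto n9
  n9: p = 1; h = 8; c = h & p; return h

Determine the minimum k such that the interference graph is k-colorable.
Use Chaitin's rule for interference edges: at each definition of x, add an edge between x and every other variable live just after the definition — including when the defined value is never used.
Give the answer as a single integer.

def/use:
  n0: {c,p} / ∅
  n1: {p} / {p}
  n2: {h} / ∅
  n3: {k} / ∅
  n4: {k} / {p}
  n5: {h,p} / {c}
  n6: {p} / {k}
  n7: {h} / {c}
  n8: {p} / {h,p}
  n9: {c,h,p} / ∅

Liveness:
  live n0: ∅→{c,p}
  live n1: {c,p}→{c,p}
  live n2: {c,p}→{c,p}
  live n3: {c,p}→{c,k,p}
  live n4: {c,p}→{c}
  live n5: {c}→{h,p}
  live n6: {k}→∅
  live n7: {c}→∅
  live n8: {h,p}→∅
  live n9: ∅→∅

Interference:
  c↔{h,k,p}
  h↔{c,p}
  k↔{c,p}
  p↔{c,h,k}

Chromatic number:
  clique {c,h,p} ⇒ need ≥ 3
  3-colouring: c0={c}  c1={p}  c2={h,k}
  χ = 3

Answer: 3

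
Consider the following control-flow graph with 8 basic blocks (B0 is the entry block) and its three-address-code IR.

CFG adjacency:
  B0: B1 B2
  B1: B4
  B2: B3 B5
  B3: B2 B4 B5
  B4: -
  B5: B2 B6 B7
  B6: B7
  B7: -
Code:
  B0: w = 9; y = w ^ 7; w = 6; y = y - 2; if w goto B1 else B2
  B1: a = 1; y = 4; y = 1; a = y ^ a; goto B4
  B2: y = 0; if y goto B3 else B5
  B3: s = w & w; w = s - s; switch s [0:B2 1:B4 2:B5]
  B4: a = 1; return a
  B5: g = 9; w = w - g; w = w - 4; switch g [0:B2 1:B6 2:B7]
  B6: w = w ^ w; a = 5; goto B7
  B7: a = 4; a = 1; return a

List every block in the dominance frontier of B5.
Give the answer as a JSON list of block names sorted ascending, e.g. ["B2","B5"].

idom tree: B1←B0 B2←B0 B3←B2 B4←B0 B5←B2 B6←B5 B7←B5
Join-block Dom:
  B2: preds {B0,B3,B5}: {B0} ∩ {B0,B2,B3} ∩ {B0,B2,B5} = {B0}; idom=B0
  B4: preds {B1,B3}: {B0,B1} ∩ {B0,B2,B3} = {B0}; idom=B0
  B5: preds {B2,B3}: {B0,B2} ∩ {B0,B2,B3} = {B0,B2}; idom=B2
  B7: preds {B5,B6}: {B0,B2,B5} ∩ {B0,B2,B5,B6} = {B0,B2,B5}; idom=B5

DF walk-up:
  join B2 pred B0: · stop@B0
  join B2 pred B3: B3→B2 stop@B0
  join B2 pred B5: B5→B2 stop@B0
  join B4 pred B1: B1 stop@B0
  join B4 pred B3: B3→B2 stop@B0
  join B5 pred B2: · stop@B2
  join B5 pred B3: B3 stop@B2
  join B7 pred B5: · stop@B5
  join B7 pred B6: B6 stop@B5
  B0 → ∅
  B1 → {B4}
  B2 → {B2,B4}
  B3 → {B2,B4,B5}
  B4 → ∅
  B5 → {B2}
  B6 → {B7}
  B7 → ∅

DF(B5) = ["B2"]

Answer: ["B2"]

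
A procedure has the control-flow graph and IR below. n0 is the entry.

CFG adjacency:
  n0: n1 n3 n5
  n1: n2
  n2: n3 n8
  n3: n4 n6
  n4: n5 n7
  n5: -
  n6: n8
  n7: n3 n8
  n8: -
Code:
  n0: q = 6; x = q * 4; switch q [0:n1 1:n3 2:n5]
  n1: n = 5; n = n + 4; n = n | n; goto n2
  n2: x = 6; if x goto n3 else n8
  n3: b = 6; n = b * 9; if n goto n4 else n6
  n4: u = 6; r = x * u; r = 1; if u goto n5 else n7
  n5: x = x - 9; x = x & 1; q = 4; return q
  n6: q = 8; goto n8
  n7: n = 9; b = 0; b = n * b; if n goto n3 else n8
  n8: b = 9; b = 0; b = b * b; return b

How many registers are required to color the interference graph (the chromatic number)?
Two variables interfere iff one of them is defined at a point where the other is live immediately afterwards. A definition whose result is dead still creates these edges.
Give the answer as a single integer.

Answer: 3

Working:
Per-block:
  n0: {q,x} / ∅
  n1: {n} / ∅
  n2: {x} / ∅
  n3: {b,n} / ∅
  n4: {r,u} / {x}
  n5: {q,x} / {x}
  n6: {q} / ∅
  n7: {b,n} / ∅
  n8: {b} / ∅

Backward fixpoint:
  live n0: ∅→{x}
  live n1: ∅→∅
  live n2: ∅→{x}
  live n3: {x}→{x}
  live n4: {x}→{x}
  live n5: {x}→∅
  live n6: ∅→∅
  live n7: {x}→{x}
  live n8: ∅→∅

Conflict graph:
  b — {n,x}
  n — {b,x}
  q — {x}
  r — {u,x}
  u — {r,x}
  x — {b,n,q,r,u}

Colouring:
  clique {b,n,x} ⇒ need ≥ 3
  assign b→c1 n→c2 q→c1 r→c1 u→c2 x→c0 — no edge inside a register ⇒ χ ≤ 3
  χ = 3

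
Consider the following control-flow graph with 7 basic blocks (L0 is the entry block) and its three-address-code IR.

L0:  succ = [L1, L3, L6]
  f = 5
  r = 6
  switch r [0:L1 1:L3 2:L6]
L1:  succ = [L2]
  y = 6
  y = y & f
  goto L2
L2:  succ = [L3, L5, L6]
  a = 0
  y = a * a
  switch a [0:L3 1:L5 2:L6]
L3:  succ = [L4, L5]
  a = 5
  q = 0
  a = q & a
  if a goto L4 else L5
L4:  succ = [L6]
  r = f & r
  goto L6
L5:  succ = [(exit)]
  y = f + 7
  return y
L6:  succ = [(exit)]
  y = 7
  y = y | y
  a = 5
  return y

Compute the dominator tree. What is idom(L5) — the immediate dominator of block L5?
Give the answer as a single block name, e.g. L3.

idom tree: L1←L0 L2←L1 L3←L0 L4←L3 L5←L0 L6←L0
Dom at joins:
  L3: preds {L0,L2}: {L0} ∩ {L0,L1,L2} = {L0}; idom=L0
  L5: preds {L2,L3}: {L0,L1,L2} ∩ {L0,L3} = {L0}; idom=L0
  L6: preds {L0,L2,L4}: {L0} ∩ {L0,L1,L2} ∩ {L0,L3,L4} = {L0}; idom=L0

idom(L5) = L0

Answer: L0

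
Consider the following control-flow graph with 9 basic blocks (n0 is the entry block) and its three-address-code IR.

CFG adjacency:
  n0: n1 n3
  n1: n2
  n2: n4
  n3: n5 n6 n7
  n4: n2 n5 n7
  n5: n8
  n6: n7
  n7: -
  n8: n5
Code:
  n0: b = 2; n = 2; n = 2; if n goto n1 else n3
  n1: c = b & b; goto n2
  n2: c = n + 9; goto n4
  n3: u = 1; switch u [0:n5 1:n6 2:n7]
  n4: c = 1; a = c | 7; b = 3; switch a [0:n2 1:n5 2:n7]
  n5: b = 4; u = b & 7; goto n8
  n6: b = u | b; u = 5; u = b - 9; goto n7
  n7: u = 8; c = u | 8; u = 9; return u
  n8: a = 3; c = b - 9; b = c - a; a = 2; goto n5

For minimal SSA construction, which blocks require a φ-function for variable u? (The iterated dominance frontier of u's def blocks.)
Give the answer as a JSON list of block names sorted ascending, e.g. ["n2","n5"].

idom tree: n1←n0 n2←n1 n3←n0 n4←n2 n5←n0 n6←n3 n7←n0 n8←n5
Join-block Dom:
  n2: preds {n1,n4}: {n0,n1} ∩ {n0,n1,n2,n4} = {n0,n1}; idom=n1
  n5: preds {n3,n4,n8}: {n0,n3} ∩ {n0,n1,n2,n4} ∩ {n0,n5,n8} = {n0}; idom=n0
  n7: preds {n3,n4,n6}: {n0,n3} ∩ {n0,n1,n2,n4} ∩ {n0,n3,n6} = {n0}; idom=n0

Frontier:
  join n2 pred n1: · stop@n1
  join n2 pred n4: n4→n2 stop@n1
  join n5 pred n3: n3 stop@n0
  join n5 pred n4: n4→n2→n1 stop@n0
  join n5 pred n8: n8→n5 stop@n0
  join n7 pred n3: n3 stop@n0
  join n7 pred n4: n4→n2→n1 stop@n0
  join n7 pred n6: n6→n3 stop@n0
  n0 → ∅
  n1 → {n5,n7}
  n2 → {n2,n5,n7}
  n3 → {n5,n7}
  n4 → {n2,n5,n7}
  n5 → {n5}
  n6 → {n7}
  n7 → ∅
  n8 → {n5}

φ for u: defs {n3,n5,n6,n7}
  DF⁺ = {n5,n7}

Answer: ["n5", "n7"]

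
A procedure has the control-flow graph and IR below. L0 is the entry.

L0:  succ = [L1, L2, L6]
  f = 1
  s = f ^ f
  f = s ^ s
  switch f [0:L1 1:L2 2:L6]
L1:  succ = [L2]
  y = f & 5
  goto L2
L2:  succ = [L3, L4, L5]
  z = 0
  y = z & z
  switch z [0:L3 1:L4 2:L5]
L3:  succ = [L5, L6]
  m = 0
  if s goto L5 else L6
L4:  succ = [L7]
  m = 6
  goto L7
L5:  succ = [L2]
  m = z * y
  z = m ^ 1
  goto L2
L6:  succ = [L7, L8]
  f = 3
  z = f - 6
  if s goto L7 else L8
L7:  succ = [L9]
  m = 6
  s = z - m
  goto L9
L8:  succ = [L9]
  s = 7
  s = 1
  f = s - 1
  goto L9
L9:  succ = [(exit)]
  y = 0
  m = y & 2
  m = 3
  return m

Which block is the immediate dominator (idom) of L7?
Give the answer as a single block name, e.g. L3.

Answer: L0

Analysis:
idom tree: L1←L0 L2←L0 L3←L2 L4←L2 L5←L2 L6←L0 L7←L0 L8←L6 L9←L0
Dom at joins:
  L2: preds {L0,L1,L5}: {L0} ∩ {L0,L1} ∩ {L0,L2,L5} = {L0}; idom=L0
  L5: preds {L2,L3}: {L0,L2} ∩ {L0,L2,L3} = {L0,L2}; idom=L2
  L6: preds {L0,L3}: {L0} ∩ {L0,L2,L3} = {L0}; idom=L0
  L7: preds {L4,L6}: {L0,L2,L4} ∩ {L0,L6} = {L0}; idom=L0
  L9: preds {L7,L8}: {L0,L7} ∩ {L0,L6,L8} = {L0}; idom=L0

idom(L7) = L0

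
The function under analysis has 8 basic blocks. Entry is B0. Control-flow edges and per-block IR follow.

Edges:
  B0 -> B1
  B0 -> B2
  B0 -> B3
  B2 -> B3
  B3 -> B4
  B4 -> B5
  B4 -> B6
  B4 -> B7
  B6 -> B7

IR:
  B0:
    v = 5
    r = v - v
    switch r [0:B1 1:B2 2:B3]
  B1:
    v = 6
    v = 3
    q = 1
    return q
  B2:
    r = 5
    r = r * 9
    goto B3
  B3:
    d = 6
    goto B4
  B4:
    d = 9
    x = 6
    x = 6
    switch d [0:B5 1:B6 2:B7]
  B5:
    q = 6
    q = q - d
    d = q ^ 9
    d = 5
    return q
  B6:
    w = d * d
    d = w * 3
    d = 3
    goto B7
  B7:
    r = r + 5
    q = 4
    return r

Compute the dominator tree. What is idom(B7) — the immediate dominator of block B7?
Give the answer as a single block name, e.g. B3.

Answer: B4

Analysis:
idom tree: B1←B0 B2←B0 B3←B0 B4←B3 B5←B4 B6←B4 B7←B4
Dom∩ at merges:
  B3: preds {B0,B2}: {B0} ∩ {B0,B2} = {B0}; idom=B0
  B7: preds {B4,B6}: {B0,B3,B4} ∩ {B0,B3,B4,B6} = {B0,B3,B4}; idom=B4

idom(B7) = B4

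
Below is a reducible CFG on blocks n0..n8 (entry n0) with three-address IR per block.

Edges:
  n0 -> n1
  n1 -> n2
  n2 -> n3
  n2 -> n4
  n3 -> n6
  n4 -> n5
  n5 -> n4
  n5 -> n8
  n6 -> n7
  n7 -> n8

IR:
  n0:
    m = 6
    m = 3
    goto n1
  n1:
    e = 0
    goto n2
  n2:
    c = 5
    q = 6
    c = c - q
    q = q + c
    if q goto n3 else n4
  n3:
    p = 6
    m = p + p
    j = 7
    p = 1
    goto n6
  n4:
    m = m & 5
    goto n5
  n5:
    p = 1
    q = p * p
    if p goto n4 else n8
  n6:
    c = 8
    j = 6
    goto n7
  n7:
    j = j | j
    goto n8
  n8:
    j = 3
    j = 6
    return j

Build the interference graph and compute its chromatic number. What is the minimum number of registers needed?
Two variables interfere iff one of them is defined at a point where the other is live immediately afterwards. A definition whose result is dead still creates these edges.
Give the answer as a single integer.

Block summaries:
  n0 def {m} use ∅
  n1 def {e} use ∅
  n2 def {c,q} use ∅
  n3 def {j,m,p} use ∅
  n4 def {m} use {m}
  n5 def {p,q} use ∅
  n6 def {c,j} use ∅
  n7 def {j} use {j}
  n8 def {j} use ∅

Liveness:
  n0: in=∅ out={m}
  n1: in={m} out={m}
  n2: in={m} out={m}
  n3: in=∅ out=∅
  n4: in={m} out={m}
  n5: in={m} out={m}
  n6: in=∅ out={j}
  n7: in={j} out=∅
  n8: in=∅ out=∅

Interference:
  c↔{m,q}
  e↔{m}
  j↔∅
  m↔{c,e,p,q}
  p↔{m,q}
  q↔{c,m,p}

Chromatic number:
  {c,m,q} pairwise interfere (3-clique) ⇒ χ ≥ 3
  assign c→c2 e→c1 j→c0 m→c0 p→c2 q→c1 — no edge inside a register ⇒ χ ≤ 3
  χ = 3

Answer: 3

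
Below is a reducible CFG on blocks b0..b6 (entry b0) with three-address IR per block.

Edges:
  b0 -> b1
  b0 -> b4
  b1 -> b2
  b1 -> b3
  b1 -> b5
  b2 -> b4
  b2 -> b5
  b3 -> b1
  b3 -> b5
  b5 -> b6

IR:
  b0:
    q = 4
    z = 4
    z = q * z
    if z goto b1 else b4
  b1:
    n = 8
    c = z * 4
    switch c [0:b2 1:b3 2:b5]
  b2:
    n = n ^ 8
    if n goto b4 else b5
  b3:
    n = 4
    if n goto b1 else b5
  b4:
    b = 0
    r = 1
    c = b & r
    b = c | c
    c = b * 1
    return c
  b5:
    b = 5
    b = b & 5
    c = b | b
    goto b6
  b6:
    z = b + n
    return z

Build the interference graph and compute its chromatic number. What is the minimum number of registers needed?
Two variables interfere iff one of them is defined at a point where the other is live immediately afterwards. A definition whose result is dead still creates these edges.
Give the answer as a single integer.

Answer: 3

Analysis:
Block summaries:
  b0 def {q,z} use ∅
  b1 def {c,n} use {z}
  b2 def {n} use {n}
  b3 def {n} use ∅
  b4 def {b,c,r} use ∅
  b5 def {b,c} use ∅
  b6 def {z} use {b,n}

Liveness:
  live b0: ∅→{z}
  live b1: {z}→{n,z}
  live b2: {n}→{n}
  live b3: {z}→{n,z}
  live b4: ∅→∅
  live b5: {n}→{b,n}
  live b6: {b,n}→∅

Interference:
  b↔{c,n,r}
  c↔{b,n,z}
  n↔{b,c,z}
  q↔{z}
  r↔{b}
  z↔{c,n,q}

Colouring:
  lower bound: {b,c,n} mutually conflict ⇒ χ ≥ 3
  assign b→r0 c→r1 n→r2 q→r1 r→r1 z→r0 — no edge inside a register ⇒ χ ≤ 3
  χ = 3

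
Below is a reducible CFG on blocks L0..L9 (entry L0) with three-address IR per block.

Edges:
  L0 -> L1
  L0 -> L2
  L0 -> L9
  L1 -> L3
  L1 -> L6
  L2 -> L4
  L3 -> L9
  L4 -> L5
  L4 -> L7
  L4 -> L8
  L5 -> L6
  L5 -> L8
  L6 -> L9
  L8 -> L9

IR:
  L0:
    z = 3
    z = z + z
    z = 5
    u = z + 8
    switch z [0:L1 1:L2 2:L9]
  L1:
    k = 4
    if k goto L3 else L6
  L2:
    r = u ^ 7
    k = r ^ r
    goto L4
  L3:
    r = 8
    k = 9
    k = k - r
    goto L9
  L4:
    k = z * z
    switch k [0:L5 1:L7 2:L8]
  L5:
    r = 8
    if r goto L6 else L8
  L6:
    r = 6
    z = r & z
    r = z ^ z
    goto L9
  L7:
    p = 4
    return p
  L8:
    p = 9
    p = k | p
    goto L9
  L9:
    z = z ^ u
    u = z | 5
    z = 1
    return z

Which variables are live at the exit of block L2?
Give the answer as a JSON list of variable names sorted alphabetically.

Answer: ["u", "z"]

Derivation:
Block summaries:
  L0 def {u,z} use ∅
  L1 def {k} use ∅
  L2 def {k,r} use {u}
  L3 def {k,r} use ∅
  L4 def {k} use {z}
  L5 def {r} use ∅
  L6 def {r,z} use {z}
  L7 def {p} use ∅
  L8 def {p} use {k}
  L9 def {u,z} use {u,z}

Liveness:
  L0: in=∅ out={u,z}
  L1: in={u,z} out={u,z}
  L2: in={u,z} out={u,z}
  L3: in={u,z} out={u,z}
  L4: in={u,z} out={k,u,z}
  L5: in={k,u,z} out={k,u,z}
  L6: in={u,z} out={u,z}
  L7: in=∅ out=∅
  L8: in={k,u,z} out={u,z}
  L9: in={u,z} out=∅

live-out(L2) = ["u", "z"]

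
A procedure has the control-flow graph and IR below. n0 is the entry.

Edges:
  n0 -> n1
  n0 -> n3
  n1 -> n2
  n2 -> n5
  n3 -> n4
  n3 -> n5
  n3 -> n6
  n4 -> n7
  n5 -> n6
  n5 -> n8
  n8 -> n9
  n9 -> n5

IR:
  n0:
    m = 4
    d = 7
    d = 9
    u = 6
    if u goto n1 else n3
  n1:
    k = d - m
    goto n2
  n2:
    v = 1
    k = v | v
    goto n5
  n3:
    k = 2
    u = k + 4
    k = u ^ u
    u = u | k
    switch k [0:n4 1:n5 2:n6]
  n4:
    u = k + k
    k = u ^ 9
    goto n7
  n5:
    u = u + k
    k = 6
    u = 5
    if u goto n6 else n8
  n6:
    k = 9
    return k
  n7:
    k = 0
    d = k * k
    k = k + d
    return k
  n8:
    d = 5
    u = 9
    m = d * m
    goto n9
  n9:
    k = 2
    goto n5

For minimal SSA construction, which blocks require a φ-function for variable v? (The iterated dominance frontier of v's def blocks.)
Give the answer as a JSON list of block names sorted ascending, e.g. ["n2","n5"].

Answer: ["n5", "n6"]

Derivation:
idom tree: n1←n0 n2←n1 n3←n0 n4←n3 n5←n0 n6←n0 n7←n4 n8←n5 n9←n8
Join-block Dom:
  n5: preds {n2,n3,n9}: {n0,n1,n2} ∩ {n0,n3} ∩ {n0,n5,n8,n9} = {n0}; idom=n0
  n6: preds {n3,n5}: {n0,n3} ∩ {n0,n5} = {n0}; idom=n0

Frontier:
  join n5 pred n2: n2→n1 stop@n0
  join n5 pred n3: n3 stop@n0
  join n5 pred n9: n9→n8→n5 stop@n0
  join n6 pred n3: n3 stop@n0
  join n6 pred n5: n5 stop@n0
  DF(n0)=∅
  DF(n1)={n5}
  DF(n2)={n5}
  DF(n3)={n5,n6}
  DF(n4)=∅
  DF(n5)={n5,n6}
  DF(n6)=∅
  DF(n7)=∅
  DF(n8)={n5}
  DF(n9)={n5}

φ for v: defs {n2}
  DF⁺ = {n5,n6}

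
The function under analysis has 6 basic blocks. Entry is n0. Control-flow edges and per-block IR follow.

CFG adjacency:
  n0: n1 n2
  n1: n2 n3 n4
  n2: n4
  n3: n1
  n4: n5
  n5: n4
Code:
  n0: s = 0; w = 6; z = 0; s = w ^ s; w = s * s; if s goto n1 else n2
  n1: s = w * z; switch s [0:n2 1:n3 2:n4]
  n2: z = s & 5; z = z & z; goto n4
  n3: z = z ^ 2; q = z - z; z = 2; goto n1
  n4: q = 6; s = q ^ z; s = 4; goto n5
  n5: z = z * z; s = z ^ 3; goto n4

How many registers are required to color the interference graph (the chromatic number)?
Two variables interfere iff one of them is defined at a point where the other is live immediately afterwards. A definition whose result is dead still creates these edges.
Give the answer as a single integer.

Per-block:
  n0 def {s,w,z} use ∅
  n1 def {s} use {w,z}
  n2 def {z} use {s}
  n3 def {q,z} use {z}
  n4 def {q,s} use {z}
  n5 def {s,z} use {z}

Liveness:
  n0: in=∅ out={s,w,z}
  n1: in={w,z} out={s,w,z}
  n2: in={s} out={z}
  n3: in={w,z} out={w,z}
  n4: in={z} out={z}
  n5: in={z} out={z}

Interfere edges:
  q↔{w,z}
  s↔{w,z}
  w↔{q,s,z}
  z↔{q,s,w}

Colouring:
  lower bound: {q,w,z} mutually conflict ⇒ χ ≥ 3
  3-colouring: c0={w}  c1={z}  c2={q,s}
  χ = 3

Answer: 3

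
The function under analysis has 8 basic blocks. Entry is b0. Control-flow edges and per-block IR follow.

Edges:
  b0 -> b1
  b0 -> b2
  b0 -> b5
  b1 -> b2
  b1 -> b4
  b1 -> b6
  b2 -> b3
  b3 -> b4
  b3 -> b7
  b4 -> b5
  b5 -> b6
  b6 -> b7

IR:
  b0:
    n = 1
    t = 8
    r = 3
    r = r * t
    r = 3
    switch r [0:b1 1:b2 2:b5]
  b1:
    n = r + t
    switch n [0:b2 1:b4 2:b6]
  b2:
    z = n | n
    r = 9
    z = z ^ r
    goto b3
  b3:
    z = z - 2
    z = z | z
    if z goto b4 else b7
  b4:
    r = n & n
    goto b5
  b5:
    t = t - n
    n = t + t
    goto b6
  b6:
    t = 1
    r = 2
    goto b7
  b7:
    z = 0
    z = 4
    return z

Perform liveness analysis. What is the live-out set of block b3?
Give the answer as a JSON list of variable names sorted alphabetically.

Block summaries:
  b0: def={n,r,t} ue=∅
  b1: def={n} ue={r,t}
  b2: def={r,z} ue={n}
  b3: def={z} ue={z}
  b4: def={r} ue={n}
  b5: def={n,t} ue={n,t}
  b6: def={r,t} ue=∅
  b7: def={z} ue=∅

Liveness:
  live b0: ∅→{n,r,t}
  live b1: {r,t}→{n,t}
  live b2: {n,t}→{n,t,z}
  live b3: {n,t,z}→{n,t}
  live b4: {n,t}→{n,t}
  live b5: {n,t}→∅
  live b6: ∅→∅
  live b7: ∅→∅

live-out(b3) = ["n", "t"]

Answer: ["n", "t"]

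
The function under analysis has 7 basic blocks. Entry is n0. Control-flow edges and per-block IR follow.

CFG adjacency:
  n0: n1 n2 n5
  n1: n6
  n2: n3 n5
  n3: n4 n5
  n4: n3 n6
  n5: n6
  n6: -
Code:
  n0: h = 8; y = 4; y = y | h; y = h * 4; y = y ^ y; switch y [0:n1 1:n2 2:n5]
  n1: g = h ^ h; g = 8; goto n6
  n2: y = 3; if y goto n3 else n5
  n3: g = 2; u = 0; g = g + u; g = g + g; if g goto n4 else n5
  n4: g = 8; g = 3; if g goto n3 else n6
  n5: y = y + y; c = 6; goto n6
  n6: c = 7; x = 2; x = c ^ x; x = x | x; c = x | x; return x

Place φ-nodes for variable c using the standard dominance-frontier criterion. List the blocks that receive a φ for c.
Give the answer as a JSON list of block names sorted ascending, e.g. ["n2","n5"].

idom tree: n1←n0 n2←n0 n3←n2 n4←n3 n5←n0 n6←n0
Dom∩ at merges:
  n3: preds {n2,n4}: {n0,n2} ∩ {n0,n2,n3,n4} = {n0,n2}; idom=n2
  n5: preds {n0,n2,n3}: {n0} ∩ {n0,n2} ∩ {n0,n2,n3} = {n0}; idom=n0
  n6: preds {n1,n4,n5}: {n0,n1} ∩ {n0,n2,n3,n4} ∩ {n0,n5} = {n0}; idom=n0

DF derivation:
  n3←n2: walk · to n2
  n3←n4: walk n4→n3 to n2
  n5←n0: walk · to n0
  n5←n2: walk n2 to n0
  n5←n3: walk n3→n2 to n0
  n6←n1: walk n1 to n0
  n6←n4: walk n4→n3→n2 to n0
  n6←n5: walk n5 to n0
  n0: DF=∅
  n1: DF={n6}
  n2: DF={n5,n6}
  n3: DF={n3,n5,n6}
  n4: DF={n3,n6}
  n5: DF={n6}
  n6: DF=∅

φ for c: defs {n5,n6}
  DF⁺ = {n6}

Answer: ["n6"]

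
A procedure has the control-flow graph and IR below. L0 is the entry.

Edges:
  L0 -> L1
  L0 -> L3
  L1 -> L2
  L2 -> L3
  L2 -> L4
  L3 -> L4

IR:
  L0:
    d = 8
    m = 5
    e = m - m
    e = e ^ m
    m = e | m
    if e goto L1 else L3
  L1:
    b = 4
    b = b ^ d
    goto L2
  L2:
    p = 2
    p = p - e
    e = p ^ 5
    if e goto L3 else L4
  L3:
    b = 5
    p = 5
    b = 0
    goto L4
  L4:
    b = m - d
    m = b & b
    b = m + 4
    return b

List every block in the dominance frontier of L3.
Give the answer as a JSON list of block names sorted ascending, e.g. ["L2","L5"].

Answer: ["L4"]

Working:
idom tree: L1←L0 L2←L1 L3←L0 L4←L0
Join-block Dom:
  L3: preds {L0,L2}: {L0} ∩ {L0,L1,L2} = {L0}; idom=L0
  L4: preds {L2,L3}: {L0,L1,L2} ∩ {L0,L3} = {L0}; idom=L0

DF derivation:
  L3←L0: walk · to L0
  L3←L2: walk L2→L1 to L0
  L4←L2: walk L2→L1 to L0
  L4←L3: walk L3 to L0
  L0 → ∅
  L1 → {L3,L4}
  L2 → {L3,L4}
  L3 → {L4}
  L4 → ∅

DF(L3) = ["L4"]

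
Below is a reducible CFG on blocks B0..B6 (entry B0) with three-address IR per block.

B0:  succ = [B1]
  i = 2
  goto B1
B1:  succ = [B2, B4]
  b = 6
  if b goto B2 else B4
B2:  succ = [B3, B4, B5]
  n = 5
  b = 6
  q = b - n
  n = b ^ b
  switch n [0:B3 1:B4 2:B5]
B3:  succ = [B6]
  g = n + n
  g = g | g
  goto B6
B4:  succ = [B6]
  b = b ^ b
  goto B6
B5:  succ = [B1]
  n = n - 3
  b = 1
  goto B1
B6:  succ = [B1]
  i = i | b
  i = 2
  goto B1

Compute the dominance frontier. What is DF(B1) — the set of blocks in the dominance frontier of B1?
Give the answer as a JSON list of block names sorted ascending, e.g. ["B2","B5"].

idom tree: B1←B0 B2←B1 B3←B2 B4←B1 B5←B2 B6←B1
Join-block Dom:
  B1: preds {B0,B5,B6}: {B0} ∩ {B0,B1,B2,B5} ∩ {B0,B1,B6} = {B0}; idom=B0
  B4: preds {B1,B2}: {B0,B1} ∩ {B0,B1,B2} = {B0,B1}; idom=B1
  B6: preds {B3,B4}: {B0,B1,B2,B3} ∩ {B0,B1,B4} = {B0,B1}; idom=B1

DF derivation:
  B1←B0: walk · to B0
  B1←B5: walk B5→B2→B1 to B0
  B1←B6: walk B6→B1 to B0
  B4←B1: walk · to B1
  B4←B2: walk B2 to B1
  B6←B3: walk B3→B2 to B1
  B6←B4: walk B4 to B1
  DF(B0)=∅
  DF(B1)={B1}
  DF(B2)={B1,B4,B6}
  DF(B3)={B6}
  DF(B4)={B6}
  DF(B5)={B1}
  DF(B6)={B1}

DF(B1) = ["B1"]

Answer: ["B1"]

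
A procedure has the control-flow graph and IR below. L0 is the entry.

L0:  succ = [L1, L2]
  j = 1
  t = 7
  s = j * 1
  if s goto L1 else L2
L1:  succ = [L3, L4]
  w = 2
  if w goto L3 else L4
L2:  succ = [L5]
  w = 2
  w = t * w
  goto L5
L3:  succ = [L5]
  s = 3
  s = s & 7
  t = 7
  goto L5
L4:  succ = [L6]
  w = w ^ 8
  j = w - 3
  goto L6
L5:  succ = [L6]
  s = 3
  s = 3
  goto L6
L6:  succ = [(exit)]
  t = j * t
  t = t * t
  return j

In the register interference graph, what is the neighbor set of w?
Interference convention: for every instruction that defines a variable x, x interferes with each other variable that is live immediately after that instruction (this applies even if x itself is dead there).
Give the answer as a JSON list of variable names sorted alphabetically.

Per-block:
  L0 def {j,s,t} use ∅
  L1 def {w} use ∅
  L2 def {w} use {t}
  L3 def {s,t} use ∅
  L4 def {j,w} use {w}
  L5 def {s} use ∅
  L6 def {t} use {j,t}

Live sets:
  L0 li=∅ lo={j,t}
  L1 li={j,t} lo={j,t,w}
  L2 li={j,t} lo={j,t}
  L3 li={j} lo={j,t}
  L4 li={t,w} lo={j,t}
  L5 li={j,t} lo={j,t}
  L6 li={j,t} lo=∅

Interfere edges:
  j — {s,t,w}
  s — {j,t}
  t — {j,s,w}
  w — {j,t}

N(w) = ["j", "t"]

Answer: ["j", "t"]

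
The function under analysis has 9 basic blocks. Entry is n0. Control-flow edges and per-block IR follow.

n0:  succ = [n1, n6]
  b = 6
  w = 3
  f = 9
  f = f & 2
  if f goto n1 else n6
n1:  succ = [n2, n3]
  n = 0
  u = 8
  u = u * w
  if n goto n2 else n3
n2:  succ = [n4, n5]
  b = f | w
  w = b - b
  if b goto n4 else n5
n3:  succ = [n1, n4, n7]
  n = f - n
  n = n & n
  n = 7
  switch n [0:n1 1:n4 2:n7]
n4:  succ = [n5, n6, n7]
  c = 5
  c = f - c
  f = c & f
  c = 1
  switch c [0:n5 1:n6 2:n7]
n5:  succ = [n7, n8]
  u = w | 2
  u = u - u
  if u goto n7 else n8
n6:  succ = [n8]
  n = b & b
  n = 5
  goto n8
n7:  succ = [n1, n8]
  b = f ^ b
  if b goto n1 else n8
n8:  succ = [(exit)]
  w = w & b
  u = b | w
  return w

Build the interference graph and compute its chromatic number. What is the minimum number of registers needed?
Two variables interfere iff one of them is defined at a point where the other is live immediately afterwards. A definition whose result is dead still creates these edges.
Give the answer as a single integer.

Answer: 5

Derivation:
Per-block:
  n0: {b,f,w} / ∅
  n1: {n,u} / {w}
  n2: {b,w} / {f,w}
  n3: {n} / {f,n}
  n4: {c,f} / {f}
  n5: {u} / {w}
  n6: {n} / {b}
  n7: {b} / {b,f}
  n8: {u,w} / {b,w}

Backward fixpoint:
  n0: in=∅ out={b,f,w}
  n1: in={b,f,w} out={b,f,n,w}
  n2: in={f,w} out={b,f,w}
  n3: in={b,f,n,w} out={b,f,w}
  n4: in={b,f,w} out={b,f,w}
  n5: in={b,f,w} out={b,f,w}
  n6: in={b,w} out={b,w}
  n7: in={b,f,w} out={b,f,w}
  n8: in={b,w} out=∅

Interfere edges:
  b↔{c,f,n,u,w}
  c↔{b,f,w}
  f↔{b,c,n,u,w}
  n↔{b,f,u,w}
  u↔{b,f,n,w}
  w↔{b,c,f,n,u}

Registers:
  clique {b,f,n,u,w} ⇒ need ≥ 5
  5-colouring: R0={b}  R1={f}  R2={w}  R3={c,n}  R4={u}
  χ = 5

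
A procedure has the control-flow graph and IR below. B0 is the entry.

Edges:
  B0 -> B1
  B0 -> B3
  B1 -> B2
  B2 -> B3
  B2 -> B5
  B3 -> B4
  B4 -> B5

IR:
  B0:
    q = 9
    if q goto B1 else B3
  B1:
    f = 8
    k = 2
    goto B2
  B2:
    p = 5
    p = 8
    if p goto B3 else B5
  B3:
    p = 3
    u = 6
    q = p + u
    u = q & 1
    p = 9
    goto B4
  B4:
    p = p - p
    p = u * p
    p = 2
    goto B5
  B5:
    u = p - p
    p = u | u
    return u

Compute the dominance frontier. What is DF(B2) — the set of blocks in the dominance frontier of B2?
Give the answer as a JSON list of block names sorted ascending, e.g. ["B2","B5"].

idom tree: B1←B0 B2←B1 B3←B0 B4←B3 B5←B0
Dom at joins:
  B3: preds {B0,B2}: {B0} ∩ {B0,B1,B2} = {B0}; idom=B0
  B5: preds {B2,B4}: {B0,B1,B2} ∩ {B0,B3,B4} = {B0}; idom=B0

Frontier:
  B3←B0: walk · to B0
  B3←B2: walk B2→B1 to B0
  B5←B2: walk B2→B1 to B0
  B5←B4: walk B4→B3 to B0
  B0 → ∅
  B1 → {B3,B5}
  B2 → {B3,B5}
  B3 → {B5}
  B4 → {B5}
  B5 → ∅

DF(B2) = ["B3", "B5"]

Answer: ["B3", "B5"]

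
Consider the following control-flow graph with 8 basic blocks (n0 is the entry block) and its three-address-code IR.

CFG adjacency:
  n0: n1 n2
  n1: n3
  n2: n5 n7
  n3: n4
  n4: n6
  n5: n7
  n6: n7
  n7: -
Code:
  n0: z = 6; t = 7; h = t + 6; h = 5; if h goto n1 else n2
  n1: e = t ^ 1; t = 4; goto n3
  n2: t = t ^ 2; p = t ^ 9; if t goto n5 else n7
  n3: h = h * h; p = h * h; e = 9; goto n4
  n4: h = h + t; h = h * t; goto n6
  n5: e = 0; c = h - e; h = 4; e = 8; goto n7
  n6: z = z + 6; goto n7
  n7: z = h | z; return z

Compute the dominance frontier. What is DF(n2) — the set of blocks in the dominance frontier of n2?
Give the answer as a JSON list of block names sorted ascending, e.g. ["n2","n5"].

Answer: ["n7"]

Working:
idom tree: n1←n0 n2←n0 n3←n1 n4←n3 n5←n2 n6←n4 n7←n0
Join-block Dom:
  n7: preds {n2,n5,n6}: {n0,n2} ∩ {n0,n2,n5} ∩ {n0,n1,n3,n4,n6} = {n0}; idom=n0

DF derivation:
  join n7 pred n2: n2 stop@n0
  join n7 pred n5: n5→n2 stop@n0
  join n7 pred n6: n6→n4→n3→n1 stop@n0
  n0: DF=∅
  n1: DF={n7}
  n2: DF={n7}
  n3: DF={n7}
  n4: DF={n7}
  n5: DF={n7}
  n6: DF={n7}
  n7: DF=∅

DF(n2) = ["n7"]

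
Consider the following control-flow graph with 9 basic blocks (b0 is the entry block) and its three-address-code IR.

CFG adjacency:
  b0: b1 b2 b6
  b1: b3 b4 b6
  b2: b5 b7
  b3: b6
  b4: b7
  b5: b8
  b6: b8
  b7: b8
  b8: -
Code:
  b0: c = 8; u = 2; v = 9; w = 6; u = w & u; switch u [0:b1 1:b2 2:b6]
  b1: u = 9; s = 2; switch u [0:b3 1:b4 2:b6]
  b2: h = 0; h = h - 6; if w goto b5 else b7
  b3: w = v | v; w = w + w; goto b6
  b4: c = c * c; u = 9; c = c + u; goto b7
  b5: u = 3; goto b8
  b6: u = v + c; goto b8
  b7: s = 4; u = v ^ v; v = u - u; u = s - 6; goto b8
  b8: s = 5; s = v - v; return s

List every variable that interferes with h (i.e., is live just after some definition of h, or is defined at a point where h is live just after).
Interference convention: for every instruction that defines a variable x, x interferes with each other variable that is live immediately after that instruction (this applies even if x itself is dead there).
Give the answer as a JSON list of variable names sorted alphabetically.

Answer: ["v", "w"]

Derivation:
Block summaries:
  b0: {c,u,v,w} / ∅
  b1: {s,u} / ∅
  b2: {h} / {w}
  b3: {w} / {v}
  b4: {c,u} / {c}
  b5: {u} / ∅
  b6: {u} / {c,v}
  b7: {s,u,v} / {v}
  b8: {s} / {v}

Live sets:
  live b0: ∅→{c,v,w}
  live b1: {c,v}→{c,v}
  live b2: {v,w}→{v}
  live b3: {c,v}→{c,v}
  live b4: {c,v}→{v}
  live b5: {v}→{v}
  live b6: {c,v}→{v}
  live b7: {v}→{v}
  live b8: {v}→∅

Interference:
  c: {s,u,v,w}
  h: {v,w}
  s: {c,u,v}
  u: {c,s,v,w}
  v: {c,h,s,u,w}
  w: {c,h,u,v}

N(h) = ["v", "w"]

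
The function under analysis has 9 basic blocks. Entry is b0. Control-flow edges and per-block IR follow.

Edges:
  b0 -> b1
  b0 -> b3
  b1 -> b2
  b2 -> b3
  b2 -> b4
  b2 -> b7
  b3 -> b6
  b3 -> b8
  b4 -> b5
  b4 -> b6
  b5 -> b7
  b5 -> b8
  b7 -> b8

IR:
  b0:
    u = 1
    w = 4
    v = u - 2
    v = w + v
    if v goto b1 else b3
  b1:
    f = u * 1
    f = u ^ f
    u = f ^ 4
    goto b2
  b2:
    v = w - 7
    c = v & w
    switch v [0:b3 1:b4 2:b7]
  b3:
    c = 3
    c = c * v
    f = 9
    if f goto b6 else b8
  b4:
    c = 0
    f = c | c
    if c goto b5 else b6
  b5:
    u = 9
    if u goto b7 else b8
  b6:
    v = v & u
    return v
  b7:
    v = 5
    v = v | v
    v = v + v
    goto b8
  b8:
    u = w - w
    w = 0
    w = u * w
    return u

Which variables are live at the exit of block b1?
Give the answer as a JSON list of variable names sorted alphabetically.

Per-block:
  b0 def {u,v,w} use ∅
  b1 def {f,u} use {u}
  b2 def {c,v} use {w}
  b3 def {c,f} use {v}
  b4 def {c,f} use ∅
  b5 def {u} use ∅
  b6 def {v} use {u,v}
  b7 def {v} use ∅
  b8 def {u,w} use {w}

Backward fixpoint:
  b0 li=∅ lo={u,v,w}
  b1 li={u,w} lo={u,w}
  b2 li={u,w} lo={u,v,w}
  b3 li={u,v,w} lo={u,v,w}
  b4 li={u,v,w} lo={u,v,w}
  b5 li={w} lo={w}
  b6 li={u,v} lo=∅
  b7 li={w} lo={w}
  b8 li={w} lo=∅

live-out(b1) = ["u", "w"]

Answer: ["u", "w"]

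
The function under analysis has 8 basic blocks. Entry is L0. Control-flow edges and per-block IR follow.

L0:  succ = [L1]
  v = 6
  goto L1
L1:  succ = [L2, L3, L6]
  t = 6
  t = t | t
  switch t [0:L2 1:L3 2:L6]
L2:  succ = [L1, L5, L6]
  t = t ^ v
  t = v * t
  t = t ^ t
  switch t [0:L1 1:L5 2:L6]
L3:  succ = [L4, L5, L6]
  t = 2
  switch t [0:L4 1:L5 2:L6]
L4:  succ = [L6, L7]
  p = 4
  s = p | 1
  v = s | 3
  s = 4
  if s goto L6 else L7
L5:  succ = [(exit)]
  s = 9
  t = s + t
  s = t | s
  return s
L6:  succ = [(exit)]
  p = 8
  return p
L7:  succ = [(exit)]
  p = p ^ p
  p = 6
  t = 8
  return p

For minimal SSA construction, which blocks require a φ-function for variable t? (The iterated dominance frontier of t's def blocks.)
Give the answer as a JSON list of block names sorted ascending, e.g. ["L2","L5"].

Answer: ["L1", "L5", "L6"]

Analysis:
idom tree: L1←L0 L2←L1 L3←L1 L4←L3 L5←L1 L6←L1 L7←L4
Join-block Dom:
  L1: preds {L0,L2}: {L0} ∩ {L0,L1,L2} = {L0}; idom=L0
  L5: preds {L2,L3}: {L0,L1,L2} ∩ {L0,L1,L3} = {L0,L1}; idom=L1
  L6: preds {L1,L2,L3,L4}: {L0,L1} ∩ {L0,L1,L2} ∩ {L0,L1,L3} ∩ {L0,L1,L3,L4} = {L0,L1}; idom=L1

DF walk-up:
  join L1 pred L0: · stop@L0
  join L1 pred L2: L2→L1 stop@L0
  join L5 pred L2: L2 stop@L1
  join L5 pred L3: L3 stop@L1
  join L6 pred L1: · stop@L1
  join L6 pred L2: L2 stop@L1
  join L6 pred L3: L3 stop@L1
  join L6 pred L4: L4→L3 stop@L1
  DF(L0)=∅
  DF(L1)={L1}
  DF(L2)={L1,L5,L6}
  DF(L3)={L5,L6}
  DF(L4)={L6}
  DF(L5)=∅
  DF(L6)=∅
  DF(L7)=∅

φ for t: defs {L1,L2,L3,L5,L7}
  DF⁺ = {L1,L5,L6}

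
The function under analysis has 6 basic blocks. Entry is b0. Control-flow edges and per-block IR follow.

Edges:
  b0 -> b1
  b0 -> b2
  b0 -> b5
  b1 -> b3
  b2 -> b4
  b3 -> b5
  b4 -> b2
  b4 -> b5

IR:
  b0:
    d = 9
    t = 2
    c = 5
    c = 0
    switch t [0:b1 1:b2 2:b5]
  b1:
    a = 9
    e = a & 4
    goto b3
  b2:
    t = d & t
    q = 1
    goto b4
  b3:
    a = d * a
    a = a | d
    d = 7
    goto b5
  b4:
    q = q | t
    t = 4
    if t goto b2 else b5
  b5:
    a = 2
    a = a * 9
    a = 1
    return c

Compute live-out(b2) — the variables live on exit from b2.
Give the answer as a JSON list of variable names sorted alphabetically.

def/use:
  b0: {c,d,t} / ∅
  b1: {a,e} / ∅
  b2: {q,t} / {d,t}
  b3: {a,d} / {a,d}
  b4: {q,t} / {q,t}
  b5: {a} / {c}

Live sets:
  live b0: ∅→{c,d,t}
  live b1: {c,d}→{a,c,d}
  live b2: {c,d,t}→{c,d,q,t}
  live b3: {a,c,d}→{c}
  live b4: {c,d,q,t}→{c,d,t}
  live b5: {c}→∅

live-out(b2) = ["c", "d", "q", "t"]

Answer: ["c", "d", "q", "t"]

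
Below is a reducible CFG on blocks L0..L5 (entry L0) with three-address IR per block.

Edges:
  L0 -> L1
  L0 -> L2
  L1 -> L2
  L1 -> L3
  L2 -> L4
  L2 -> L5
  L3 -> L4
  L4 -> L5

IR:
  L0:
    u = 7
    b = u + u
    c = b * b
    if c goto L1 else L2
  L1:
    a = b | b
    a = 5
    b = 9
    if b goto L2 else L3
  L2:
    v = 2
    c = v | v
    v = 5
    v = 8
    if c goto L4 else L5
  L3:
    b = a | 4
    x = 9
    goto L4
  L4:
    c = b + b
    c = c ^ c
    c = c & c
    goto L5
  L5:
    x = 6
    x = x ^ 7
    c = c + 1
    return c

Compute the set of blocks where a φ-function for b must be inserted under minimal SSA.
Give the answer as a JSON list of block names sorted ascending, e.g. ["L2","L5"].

idom tree: L1←L0 L2←L0 L3←L1 L4←L0 L5←L0
Dom at joins:
  L2: preds {L0,L1}: {L0} ∩ {L0,L1} = {L0}; idom=L0
  L4: preds {L2,L3}: {L0,L2} ∩ {L0,L1,L3} = {L0}; idom=L0
  L5: preds {L2,L4}: {L0,L2} ∩ {L0,L4} = {L0}; idom=L0

DF derivation:
  join L2 pred L0: · stop@L0
  join L2 pred L1: L1 stop@L0
  join L4 pred L2: L2 stop@L0
  join L4 pred L3: L3→L1 stop@L0
  join L5 pred L2: L2 stop@L0
  join L5 pred L4: L4 stop@L0
  L0 → ∅
  L1 → {L2,L4}
  L2 → {L4,L5}
  L3 → {L4}
  L4 → {L5}
  L5 → ∅

φ for b: defs {L0,L1,L3}
  DF⁺ = {L2,L4,L5}

Answer: ["L2", "L4", "L5"]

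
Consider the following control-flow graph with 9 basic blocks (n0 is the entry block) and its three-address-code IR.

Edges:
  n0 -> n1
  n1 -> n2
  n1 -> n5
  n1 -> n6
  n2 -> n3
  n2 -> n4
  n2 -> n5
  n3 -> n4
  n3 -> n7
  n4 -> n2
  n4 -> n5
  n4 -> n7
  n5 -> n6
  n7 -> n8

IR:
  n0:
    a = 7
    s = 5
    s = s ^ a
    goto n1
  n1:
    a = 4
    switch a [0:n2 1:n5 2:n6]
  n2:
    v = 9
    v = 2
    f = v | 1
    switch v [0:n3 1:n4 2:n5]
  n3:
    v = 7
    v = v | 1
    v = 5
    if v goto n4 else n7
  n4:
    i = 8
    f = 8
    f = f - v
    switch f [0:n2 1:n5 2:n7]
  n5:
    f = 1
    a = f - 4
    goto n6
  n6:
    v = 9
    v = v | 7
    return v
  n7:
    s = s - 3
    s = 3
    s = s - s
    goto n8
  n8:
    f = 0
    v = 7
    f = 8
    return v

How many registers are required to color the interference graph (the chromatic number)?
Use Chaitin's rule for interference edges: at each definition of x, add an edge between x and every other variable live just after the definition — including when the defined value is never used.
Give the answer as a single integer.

Answer: 3

Derivation:
Per-block:
  n0: {a,s} / ∅
  n1: {a} / ∅
  n2: {f,v} / ∅
  n3: {v} / ∅
  n4: {f,i} / {v}
  n5: {a,f} / ∅
  n6: {v} / ∅
  n7: {s} / {s}
  n8: {f,v} / ∅

Liveness:
  n0: in=∅ out={s}
  n1: in={s} out={s}
  n2: in={s} out={s,v}
  n3: in={s} out={s,v}
  n4: in={s,v} out={s}
  n5: in=∅ out=∅
  n6: in=∅ out=∅
  n7: in={s} out=∅
  n8: in=∅ out=∅

Interfere edges:
  a↔{s}
  f↔{s,v}
  i↔{s,v}
  s↔{a,f,i,v}
  v↔{f,i,s}

Colouring:
  lower bound: {f,s,v} mutually conflict ⇒ χ ≥ 3
  assign a→R1 f→R2 i→R2 s→R0 v→R1 — no edge inside a register ⇒ χ ≤ 3
  χ = 3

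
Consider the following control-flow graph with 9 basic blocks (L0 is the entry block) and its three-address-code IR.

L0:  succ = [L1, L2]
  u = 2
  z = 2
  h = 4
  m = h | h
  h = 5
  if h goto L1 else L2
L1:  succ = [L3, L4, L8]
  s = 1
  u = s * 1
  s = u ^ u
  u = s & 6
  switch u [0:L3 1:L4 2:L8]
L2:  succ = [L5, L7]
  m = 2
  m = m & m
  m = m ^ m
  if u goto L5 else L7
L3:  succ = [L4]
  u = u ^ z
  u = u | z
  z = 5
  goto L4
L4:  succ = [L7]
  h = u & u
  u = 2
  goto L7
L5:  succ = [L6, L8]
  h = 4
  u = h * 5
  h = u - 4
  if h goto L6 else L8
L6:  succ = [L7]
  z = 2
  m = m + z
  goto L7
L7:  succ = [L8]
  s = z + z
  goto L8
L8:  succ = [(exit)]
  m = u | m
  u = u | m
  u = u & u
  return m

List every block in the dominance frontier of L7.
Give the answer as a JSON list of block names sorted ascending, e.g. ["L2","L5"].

idom tree: L1←L0 L2←L0 L3←L1 L4←L1 L5←L2 L6←L5 L7←L0 L8←L0
Dom at joins:
  L4: preds {L1,L3}: {L0,L1} ∩ {L0,L1,L3} = {L0,L1}; idom=L1
  L7: preds {L2,L4,L6}: {L0,L2} ∩ {L0,L1,L4} ∩ {L0,L2,L5,L6} = {L0}; idom=L0
  L8: preds {L1,L5,L7}: {L0,L1} ∩ {L0,L2,L5} ∩ {L0,L7} = {L0}; idom=L0

DF derivation:
  L4←L1: walk · to L1
  L4←L3: walk L3 to L1
  L7←L2: walk L2 to L0
  L7←L4: walk L4→L1 to L0
  L7←L6: walk L6→L5→L2 to L0
  L8←L1: walk L1 to L0
  L8←L5: walk L5→L2 to L0
  L8←L7: walk L7 to L0
  DF(L0)=∅
  DF(L1)={L7,L8}
  DF(L2)={L7,L8}
  DF(L3)={L4}
  DF(L4)={L7}
  DF(L5)={L7,L8}
  DF(L6)={L7}
  DF(L7)={L8}
  DF(L8)=∅

DF(L7) = ["L8"]

Answer: ["L8"]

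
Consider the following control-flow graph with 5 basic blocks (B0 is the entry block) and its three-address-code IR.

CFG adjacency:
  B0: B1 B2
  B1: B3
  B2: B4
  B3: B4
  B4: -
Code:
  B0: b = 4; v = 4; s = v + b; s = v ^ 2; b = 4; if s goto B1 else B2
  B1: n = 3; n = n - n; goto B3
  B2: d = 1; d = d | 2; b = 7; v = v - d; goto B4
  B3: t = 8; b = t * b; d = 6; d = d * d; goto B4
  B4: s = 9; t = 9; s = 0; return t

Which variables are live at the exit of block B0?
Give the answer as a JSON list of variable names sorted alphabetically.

Per-block:
  B0: def={b,s,v} ue=∅
  B1: def={n} ue=∅
  B2: def={b,d,v} ue={v}
  B3: def={b,d,t} ue={b}
  B4: def={s,t} ue=∅

Live sets:
  B0: in=∅ out={b,v}
  B1: in={b} out={b}
  B2: in={v} out=∅
  B3: in={b} out=∅
  B4: in=∅ out=∅

live-out(B0) = ["b", "v"]

Answer: ["b", "v"]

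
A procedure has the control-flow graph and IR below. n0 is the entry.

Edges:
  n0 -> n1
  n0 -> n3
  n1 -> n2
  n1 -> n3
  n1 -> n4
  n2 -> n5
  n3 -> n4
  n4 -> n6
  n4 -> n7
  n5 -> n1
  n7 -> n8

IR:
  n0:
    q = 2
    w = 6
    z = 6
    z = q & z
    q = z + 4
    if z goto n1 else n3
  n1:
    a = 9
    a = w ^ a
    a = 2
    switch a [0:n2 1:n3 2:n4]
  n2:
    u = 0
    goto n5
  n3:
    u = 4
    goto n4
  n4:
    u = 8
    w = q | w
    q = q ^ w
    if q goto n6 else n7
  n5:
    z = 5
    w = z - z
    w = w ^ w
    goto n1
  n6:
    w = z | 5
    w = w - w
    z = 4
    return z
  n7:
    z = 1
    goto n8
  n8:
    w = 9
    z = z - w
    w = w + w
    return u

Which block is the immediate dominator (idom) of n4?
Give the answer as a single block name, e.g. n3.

Answer: n0

Analysis:
idom tree: n1←n0 n2←n1 n3←n0 n4←n0 n5←n2 n6←n4 n7←n4 n8←n7
Dom∩ at merges:
  n1: preds {n0,n5}: {n0} ∩ {n0,n1,n2,n5} = {n0}; idom=n0
  n3: preds {n0,n1}: {n0} ∩ {n0,n1} = {n0}; idom=n0
  n4: preds {n1,n3}: {n0,n1} ∩ {n0,n3} = {n0}; idom=n0

idom(n4) = n0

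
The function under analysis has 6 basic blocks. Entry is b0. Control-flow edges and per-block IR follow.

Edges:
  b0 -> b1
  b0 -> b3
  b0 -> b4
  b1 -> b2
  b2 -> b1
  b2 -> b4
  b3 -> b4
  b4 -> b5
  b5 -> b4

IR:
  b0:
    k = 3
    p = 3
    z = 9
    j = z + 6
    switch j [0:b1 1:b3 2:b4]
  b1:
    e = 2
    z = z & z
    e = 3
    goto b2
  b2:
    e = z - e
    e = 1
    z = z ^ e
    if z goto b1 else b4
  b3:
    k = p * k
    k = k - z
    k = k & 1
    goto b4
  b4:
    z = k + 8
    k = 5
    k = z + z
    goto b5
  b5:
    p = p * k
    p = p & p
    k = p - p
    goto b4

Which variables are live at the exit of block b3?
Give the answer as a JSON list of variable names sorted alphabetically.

Block summaries:
  b0: def={j,k,p,z} ue=∅
  b1: def={e,z} ue={z}
  b2: def={e,z} ue={e,z}
  b3: def={k} ue={k,p,z}
  b4: def={k,z} ue={k}
  b5: def={k,p} ue={k,p}

Liveness:
  b0 li=∅ lo={k,p,z}
  b1 li={k,p,z} lo={e,k,p,z}
  b2 li={e,k,p,z} lo={k,p,z}
  b3 li={k,p,z} lo={k,p}
  b4 li={k,p} lo={k,p}
  b5 li={k,p} lo={k,p}

live-out(b3) = ["k", "p"]

Answer: ["k", "p"]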